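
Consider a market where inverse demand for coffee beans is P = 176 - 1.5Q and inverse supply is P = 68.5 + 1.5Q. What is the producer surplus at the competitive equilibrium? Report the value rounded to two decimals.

963.02

Set 176 - 1.5Q = 68.5 + 1.5Q, which gives 107.5 = 3Q, so Q* = 35.8333 and P* = 176 - 1.5(35.8333) = 122.25.
Producer surplus is the triangle above supply below P*: (1/2)(35.8333)(122.25 - 68.5) = (1/2)(35.8333)(53.75) = 963.0208.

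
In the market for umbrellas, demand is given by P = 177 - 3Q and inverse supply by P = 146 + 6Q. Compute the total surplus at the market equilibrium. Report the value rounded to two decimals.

53.39

Set 177 - 3Q = 146 + 6Q, which gives 31 = 9Q, so Q* = 3.4444 and P* = 177 - 3(3.4444) = 166.6667.
Total surplus is the full triangle between the curves from 0 to Q*: (1/2)(3.4444)(177 - 146) = 53.3889.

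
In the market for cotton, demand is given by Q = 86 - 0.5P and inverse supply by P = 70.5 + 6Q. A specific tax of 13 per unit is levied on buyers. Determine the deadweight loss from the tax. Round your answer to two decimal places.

10.56

Rewriting demand in inverse form: P = 172 - 2Q.
Pre-tax equilibrium: 172 - 2Q = 70.5 + 6Q gives Q* = 12.6875, P* = 146.625.
With the tax, buyers' net willingness to pay falls by 13: (172 - 13) - 2Q = 70.5 + 6Q, so Q_t = 11.0625. Buyers pay P_b = 149.875; sellers receive P_s = P_b - 13 = 136.875.
The welfare triangle lost has base Q* - Q_t = 1.625 and height t = 13, so DWL = (1/2)(1.625)(13) = 10.5625.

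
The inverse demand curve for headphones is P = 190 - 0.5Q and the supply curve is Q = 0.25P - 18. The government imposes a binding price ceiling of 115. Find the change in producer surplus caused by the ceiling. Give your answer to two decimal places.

Rewriting supply in inverse form: P = 72 + 4Q.
Free-market equilibrium: 190 - 0.5Q = 72 + 4Q gives Q* = 26.2222, P* = 176.8889.
At P = 115, sellers supply (115 - 72)/4 = 10.75 while buyers want more, so the quantity traded is 10.75 at price 115.
PS goes from (1/2)(26.2222)(104.8889) = 1375.2099 to 231.125 (computed as (115 - 72)(10.75) - (1/2)(4)(10.75)^2), a change of -1144.0849.

-1144.08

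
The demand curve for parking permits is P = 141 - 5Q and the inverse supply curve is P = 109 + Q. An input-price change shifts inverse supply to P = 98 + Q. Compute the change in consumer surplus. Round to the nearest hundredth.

Initial equilibrium: Q_0 = 5.3333, P_0 = 114.3333; CS_0 = (1/2)(5.3333)(26.6667) = 71.1111, PS_0 = (1/2)(5.3333)(5.3333) = 14.2222.
New equilibrium: 141 - 5Q = 98 + Q gives Q_1 = 7.1667, P_1 = 105.1667; CS_1 = 128.4028, PS_1 = 25.6806.
Change in consumer surplus = 128.4028 - 71.1111 = 57.2917.

57.29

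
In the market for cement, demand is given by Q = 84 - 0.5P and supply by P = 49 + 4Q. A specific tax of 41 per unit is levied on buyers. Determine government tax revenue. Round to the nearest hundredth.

533.00

Rewriting demand in inverse form: P = 168 - 2Q.
Without the tax, 168 - 2Q = 49 + 4Q so Q* = 19.8333 and P* = 128.3333.
A tax on buyers shifts demand down by 41: (168 - 41) - 2Q = 49 + 4Q, so Q_t = 13. Buyers pay P_b = 142; sellers receive P_s = P_b - 41 = 101.
Tax revenue = t x Q_t = 41 x 13 = 533.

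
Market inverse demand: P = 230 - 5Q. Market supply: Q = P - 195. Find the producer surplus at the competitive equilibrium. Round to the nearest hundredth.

Rewriting supply in inverse form: P = 195 + Q.
Equilibrium: 230 - 5Q = 195 + Q, so Q* = 5.8333 and P* = 200.8333.
Producer surplus is the triangle above supply below P*: (1/2)(5.8333)(200.8333 - 195) = (1/2)(5.8333)(5.8333) = 17.0139.

17.01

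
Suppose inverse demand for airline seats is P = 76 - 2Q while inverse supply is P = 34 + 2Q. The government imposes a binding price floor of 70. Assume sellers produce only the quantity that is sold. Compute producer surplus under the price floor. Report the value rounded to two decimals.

99.00

Without the control, 76 - 2Q = 34 + 2Q so Q* = 10.5 and P* = 55.
At P = 70, buyers demand (76 - 70)/2 = 3 while sellers would supply more, so the quantity traded is 3 at price 70.
The supply price at Q = 3 is 40. PS is the trapezoid between 70 and supply over [0, 3]: (1/2)[(70 - 34) + (70 - 40)](3) = 99.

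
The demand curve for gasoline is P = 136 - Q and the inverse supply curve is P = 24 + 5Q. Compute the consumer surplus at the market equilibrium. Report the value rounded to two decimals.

Setting demand equal to supply, 112 = 6Q, so Q* = 18.6667 and P* = 117.3333.
Consumer surplus is the triangle under demand above P*: (1/2)(18.6667)(136 - 117.3333) = (1/2)(18.6667)(18.6667) = 174.2222.

174.22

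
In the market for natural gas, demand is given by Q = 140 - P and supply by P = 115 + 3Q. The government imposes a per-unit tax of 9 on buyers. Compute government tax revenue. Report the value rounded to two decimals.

Rewriting demand in inverse form: P = 140 - Q.
Without the tax, 140 - Q = 115 + 3Q so Q* = 6.25 and P* = 133.75.
A tax on buyers shifts demand down by 9: (140 - 9) - Q = 115 + 3Q, so Q_t = 4. Buyers pay P_b = 136; sellers receive P_s = P_b - 9 = 127.
Tax revenue = t x Q_t = 9 x 4 = 36.

36.00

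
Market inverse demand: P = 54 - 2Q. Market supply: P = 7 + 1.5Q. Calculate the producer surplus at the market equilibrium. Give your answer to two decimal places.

135.24

Setting demand equal to supply, 47 = 3.5Q, so Q* = 13.4286 and P* = 27.1429.
PS is the area between P* and the supply curve from 0 to Q*: (1/2)(13.4286)(20.1429) = 135.2449.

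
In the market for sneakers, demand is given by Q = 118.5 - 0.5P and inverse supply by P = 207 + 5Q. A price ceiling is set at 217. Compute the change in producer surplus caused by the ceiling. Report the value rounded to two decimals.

-35.92

Rewriting demand in inverse form: P = 237 - 2Q.
Without the control, 237 - 2Q = 207 + 5Q so Q* = 4.2857 and P* = 228.4286.
At P = 217, sellers supply (217 - 207)/5 = 2 while buyers want more, so the quantity traded is 2 at price 217.
PS goes from (1/2)(4.2857)(21.4286) = 45.9184 to 10 (computed as (217 - 207)(2) - (1/2)(5)(2)^2), a change of -35.9184.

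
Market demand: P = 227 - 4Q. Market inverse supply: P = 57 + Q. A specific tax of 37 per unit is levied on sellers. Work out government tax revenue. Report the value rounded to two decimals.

Without the tax, 227 - 4Q = 57 + Q so Q* = 34 and P* = 91.
A tax on sellers shifts supply up by 37: 227 - 4Q = 57 + Q + 37, so Q_t = 26.6. Buyers pay P_b = 120.6; sellers receive P_s = P_b - 37 = 83.6.
Revenue is the tax times quantity traded: 37 x 26.6 = 984.2.

984.20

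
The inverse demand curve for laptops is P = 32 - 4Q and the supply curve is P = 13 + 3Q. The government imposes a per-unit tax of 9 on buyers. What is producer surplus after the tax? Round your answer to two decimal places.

Pre-tax equilibrium: 32 - 4Q = 13 + 3Q gives Q* = 2.7143, P* = 21.1429.
With the tax, buyers' net willingness to pay falls by 9: (32 - 9) - 4Q = 13 + 3Q, so Q_t = 1.4286. Buyers pay P_b = 26.2857; sellers receive P_s = P_b - 9 = 17.2857.
Producer surplus is the triangle above supply below P_s: (1/2)(1.4286)(17.2857 - 13) = 3.0612.

3.06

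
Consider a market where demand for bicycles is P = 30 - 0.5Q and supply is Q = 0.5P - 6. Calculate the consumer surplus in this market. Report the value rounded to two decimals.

Rewriting supply in inverse form: P = 12 + 2Q.
Set 30 - 0.5Q = 12 + 2Q, which gives 18 = 2.5Q, so Q* = 7.2 and P* = 30 - 0.5(7.2) = 26.4.
The demand choke price is 30, so CS = (1/2)(Q*)(30 - P*) = (1/2)(7.2)(3.6) = 12.96.

12.96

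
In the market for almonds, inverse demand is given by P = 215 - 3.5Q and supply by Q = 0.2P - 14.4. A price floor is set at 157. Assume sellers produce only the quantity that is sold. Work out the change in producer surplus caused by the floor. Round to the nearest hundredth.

14.46

Rewriting supply in inverse form: P = 72 + 5Q.
Free-market equilibrium: 215 - 3.5Q = 72 + 5Q gives Q* = 16.8235, P* = 156.1176.
At the floor price 157, quantity demanded is (215 - 157)/3.5 = 16.5714; demand is the short side, so Q = 16.5714 trades at P = 157.
PS goes from (1/2)(16.8235)(84.1176) = 707.5779 to 722.0408 (computed as (157 - 72)(16.5714) - (1/2)(5)(16.5714)^2), a change of 14.463.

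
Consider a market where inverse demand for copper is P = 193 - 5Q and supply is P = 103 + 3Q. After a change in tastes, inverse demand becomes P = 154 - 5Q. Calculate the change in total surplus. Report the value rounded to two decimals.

Initial equilibrium: Q_0 = 11.25, P_0 = 136.75; CS_0 = (1/2)(11.25)(56.25) = 316.4062, PS_0 = (1/2)(11.25)(33.75) = 189.8438.
New equilibrium: 154 - 5Q = 103 + 3Q gives Q_1 = 6.375, P_1 = 122.125; CS_1 = 101.6016, PS_1 = 60.9609.
Change in total surplus = (101.6016 + 60.9609) - (316.4062 + 189.8438) = -343.6875.

-343.69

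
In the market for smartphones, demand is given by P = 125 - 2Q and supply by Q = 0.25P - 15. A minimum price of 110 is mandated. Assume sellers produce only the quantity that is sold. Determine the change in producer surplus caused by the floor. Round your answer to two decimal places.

Rewriting supply in inverse form: P = 60 + 4Q.
Without the control, 125 - 2Q = 60 + 4Q so Q* = 10.8333 and P* = 103.3333.
At P = 110, buyers demand (125 - 110)/2 = 7.5 while sellers would supply more, so the quantity traded is 7.5 at price 110.
PS goes from (1/2)(10.8333)(43.3333) = 234.7222 to 262.5 (computed as (110 - 60)(7.5) - (1/2)(4)(7.5)^2), a change of 27.7778.

27.78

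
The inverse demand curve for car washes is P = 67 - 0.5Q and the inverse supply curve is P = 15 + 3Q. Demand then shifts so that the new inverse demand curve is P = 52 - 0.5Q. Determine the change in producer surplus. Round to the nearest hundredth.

-163.47

Initial equilibrium: Q_0 = 14.8571, P_0 = 59.5714; CS_0 = (1/2)(14.8571)(7.4286) = 55.1837, PS_0 = (1/2)(14.8571)(44.5714) = 331.102.
New equilibrium: 52 - 0.5Q = 15 + 3Q gives Q_1 = 10.5714, P_1 = 46.7143; CS_1 = 27.9388, PS_1 = 167.6327.
Change in producer surplus = 167.6327 - 331.102 = -163.4694.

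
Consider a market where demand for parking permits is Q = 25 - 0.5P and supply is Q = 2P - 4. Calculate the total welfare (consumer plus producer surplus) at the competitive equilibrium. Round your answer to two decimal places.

Rewriting demand in inverse form: P = 50 - 2Q.
Rewriting supply in inverse form: P = 2 + 0.5Q.
Setting demand equal to supply, 48 = 2.5Q, so Q* = 19.2 and P* = 11.6.
Total surplus is the full triangle between the curves from 0 to Q*: (1/2)(19.2)(50 - 2) = 460.8.

460.80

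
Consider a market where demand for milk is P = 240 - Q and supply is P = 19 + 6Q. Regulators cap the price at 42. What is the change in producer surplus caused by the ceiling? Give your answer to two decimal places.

Without the control, 240 - Q = 19 + 6Q so Q* = 31.5714 and P* = 208.4286.
At P = 42, sellers supply (42 - 19)/6 = 3.8333 while buyers want more, so the quantity traded is 3.8333 at price 42.
PS goes from (1/2)(31.5714)(189.4286) = 2990.2653 to 44.0833 (computed as (42 - 19)(3.8333) - (1/2)(6)(3.8333)^2), a change of -2946.182.

-2946.18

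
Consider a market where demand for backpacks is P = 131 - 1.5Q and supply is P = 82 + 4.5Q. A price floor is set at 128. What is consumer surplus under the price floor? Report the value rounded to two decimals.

Free-market equilibrium: 131 - 1.5Q = 82 + 4.5Q gives Q* = 8.1667, P* = 118.75.
At the floor price 128, quantity demanded is (131 - 128)/1.5 = 2; demand is the short side, so Q = 2 trades at P = 128.
CS is the triangle under demand above 128: (1/2)(2)(131 - 128) = 3.

3.00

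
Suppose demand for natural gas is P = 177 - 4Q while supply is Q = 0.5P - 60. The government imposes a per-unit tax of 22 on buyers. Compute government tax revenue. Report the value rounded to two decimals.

128.33

Rewriting supply in inverse form: P = 120 + 2Q.
Pre-tax equilibrium: 177 - 4Q = 120 + 2Q gives Q* = 9.5, P* = 139.
With the tax, buyers' net willingness to pay falls by 22: (177 - 22) - 4Q = 120 + 2Q, so Q_t = 5.8333. Buyers pay P_b = 153.6667; sellers receive P_s = P_b - 22 = 131.6667.
Tax revenue = t x Q_t = 22 x 5.8333 = 128.3333.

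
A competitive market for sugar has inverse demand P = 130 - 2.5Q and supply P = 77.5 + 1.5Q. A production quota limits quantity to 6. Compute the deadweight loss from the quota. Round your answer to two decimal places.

Without the quota, 130 - 2.5Q = 77.5 + 1.5Q gives Q* = 13.125.
At Q = 6 the demand price is 130 - 2.5(6) = 115 and the supply price is 77.5 + 1.5(6) = 86.5.
DWL = (1/2)(gap between curves at 6) x (Q* - 6) = (1/2)(28.5)(7.125) = 101.5312.

101.53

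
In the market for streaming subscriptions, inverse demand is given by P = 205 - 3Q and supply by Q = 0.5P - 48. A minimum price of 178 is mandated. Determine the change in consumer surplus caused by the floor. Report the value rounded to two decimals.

-591.36

Rewriting supply in inverse form: P = 96 + 2Q.
Without the control, 205 - 3Q = 96 + 2Q so Q* = 21.8 and P* = 139.6.
At the floor price 178, quantity demanded is (205 - 178)/3 = 9; demand is the short side, so Q = 9 trades at P = 178.
CS goes from (1/2)(21.8)(65.4) = 712.86 to 121.5 (computed as (205 - 178)(9) - (1/2)(3)(9)^2), a change of -591.36.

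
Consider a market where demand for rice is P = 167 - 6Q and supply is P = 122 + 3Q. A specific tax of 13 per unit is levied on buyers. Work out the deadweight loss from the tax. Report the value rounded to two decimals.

9.39

Pre-tax equilibrium: 167 - 6Q = 122 + 3Q gives Q* = 5, P* = 137.
With the tax, buyers' net willingness to pay falls by 13: (167 - 13) - 6Q = 122 + 3Q, so Q_t = 3.5556. Buyers pay P_b = 145.6667; sellers receive P_s = P_b - 13 = 132.6667.
The welfare triangle lost has base Q* - Q_t = 1.4444 and height t = 13, so DWL = (1/2)(1.4444)(13) = 9.3889.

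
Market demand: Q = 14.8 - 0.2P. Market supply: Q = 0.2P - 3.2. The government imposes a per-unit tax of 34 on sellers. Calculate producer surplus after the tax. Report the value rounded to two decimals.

Rewriting demand in inverse form: P = 74 - 5Q.
Rewriting supply in inverse form: P = 16 + 5Q.
Pre-tax equilibrium: 74 - 5Q = 16 + 5Q gives Q* = 5.8, P* = 45.
A tax on sellers shifts supply up by 34: 74 - 5Q = 16 + 5Q + 34, so Q_t = 2.4. Buyers pay P_b = 62; sellers receive P_s = P_b - 34 = 28.
Producer surplus is the triangle above supply below P_s: (1/2)(2.4)(28 - 16) = 14.4.

14.40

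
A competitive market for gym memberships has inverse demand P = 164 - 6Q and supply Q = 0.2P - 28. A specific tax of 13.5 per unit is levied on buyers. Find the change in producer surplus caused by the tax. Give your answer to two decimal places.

Rewriting supply in inverse form: P = 140 + 5Q.
Without the tax, 164 - 6Q = 140 + 5Q so Q* = 2.1818 and P* = 150.9091.
With the tax, buyers' net willingness to pay falls by 13.5: (164 - 13.5) - 6Q = 140 + 5Q, so Q_t = 0.9545. Buyers pay P_b = 158.2727; sellers receive P_s = P_b - 13.5 = 144.7727.
Producers lose the trapezoid between P_s and P* out to Q_t plus the triangle from Q_t to Q*: change in PS = 2.2779 - 11.9008 = -9.6229.

-9.62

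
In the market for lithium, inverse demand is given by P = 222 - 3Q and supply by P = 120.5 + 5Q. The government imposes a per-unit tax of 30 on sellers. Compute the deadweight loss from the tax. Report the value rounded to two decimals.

Pre-tax equilibrium: 222 - 3Q = 120.5 + 5Q gives Q* = 12.6875, P* = 183.9375.
A tax on sellers shifts supply up by 30: 222 - 3Q = 120.5 + 5Q + 30, so Q_t = 8.9375. Buyers pay P_b = 195.1875; sellers receive P_s = P_b - 30 = 165.1875.
The welfare triangle lost has base Q* - Q_t = 3.75 and height t = 30, so DWL = (1/2)(3.75)(30) = 56.25.

56.25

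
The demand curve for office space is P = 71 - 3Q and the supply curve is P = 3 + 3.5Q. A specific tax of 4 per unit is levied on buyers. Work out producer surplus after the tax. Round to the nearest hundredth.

169.66

Without the tax, 71 - 3Q = 3 + 3.5Q so Q* = 10.4615 and P* = 39.6154.
With the tax, buyers' net willingness to pay falls by 4: (71 - 4) - 3Q = 3 + 3.5Q, so Q_t = 9.8462. Buyers pay P_b = 41.4615; sellers receive P_s = P_b - 4 = 37.4615.
PS = (1/2)(Q_t)(P_s - 3) = (1/2)(9.8462)(34.4615) = 169.6568.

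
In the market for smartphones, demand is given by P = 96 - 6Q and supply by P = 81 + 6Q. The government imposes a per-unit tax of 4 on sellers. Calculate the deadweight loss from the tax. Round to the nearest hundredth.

Without the tax, 96 - 6Q = 81 + 6Q so Q* = 1.25 and P* = 88.5.
With the tax, sellers need 4 more per unit: 96 - 6Q = 81 + 6Q + 4, so Q_t = 0.9167. Buyers pay P_b = 90.5; sellers receive P_s = P_b - 4 = 86.5.
Deadweight loss is the triangle between the curves from Q_t to Q*: (1/2)(1.25 - 0.9167)(4) = 0.6667.

0.67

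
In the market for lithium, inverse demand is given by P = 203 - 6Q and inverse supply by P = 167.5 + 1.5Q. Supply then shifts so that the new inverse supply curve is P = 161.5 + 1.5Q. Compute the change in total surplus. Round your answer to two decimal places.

Initial equilibrium: Q_0 = 4.7333, P_0 = 174.6; CS_0 = (1/2)(4.7333)(28.4) = 67.2133, PS_0 = (1/2)(4.7333)(7.1) = 16.8033.
New equilibrium: 203 - 6Q = 161.5 + 1.5Q gives Q_1 = 5.5333, P_1 = 169.8; CS_1 = 91.8533, PS_1 = 22.9633.
Change in total surplus = (91.8533 + 22.9633) - (67.2133 + 16.8033) = 30.8.

30.80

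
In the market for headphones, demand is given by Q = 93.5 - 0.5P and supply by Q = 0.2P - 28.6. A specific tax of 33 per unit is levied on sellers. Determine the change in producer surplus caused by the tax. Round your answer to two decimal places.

-92.60

Rewriting demand in inverse form: P = 187 - 2Q.
Rewriting supply in inverse form: P = 143 + 5Q.
Pre-tax equilibrium: 187 - 2Q = 143 + 5Q gives Q* = 6.2857, P* = 174.4286.
With the tax, sellers need 33 more per unit: 187 - 2Q = 143 + 5Q + 33, so Q_t = 1.5714. Buyers pay P_b = 183.8571; sellers receive P_s = P_b - 33 = 150.8571.
PS falls from (1/2)(6.2857)(31.4286) = 98.7755 to (1/2)(1.5714)(7.8571) = 6.1735, a change of -92.602.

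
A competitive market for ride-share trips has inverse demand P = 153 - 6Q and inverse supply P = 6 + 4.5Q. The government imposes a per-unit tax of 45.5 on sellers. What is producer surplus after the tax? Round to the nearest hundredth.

210.25

Without the tax, 153 - 6Q = 6 + 4.5Q so Q* = 14 and P* = 69.
With the tax, sellers need 45.5 more per unit: 153 - 6Q = 6 + 4.5Q + 45.5, so Q_t = 9.6667. Buyers pay P_b = 95; sellers receive P_s = P_b - 45.5 = 49.5.
PS = (1/2)(Q_t)(P_s - 6) = (1/2)(9.6667)(43.5) = 210.25.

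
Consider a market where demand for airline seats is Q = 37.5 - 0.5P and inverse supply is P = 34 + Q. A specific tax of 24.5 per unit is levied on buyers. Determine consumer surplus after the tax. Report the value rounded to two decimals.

Rewriting demand in inverse form: P = 75 - 2Q.
Pre-tax equilibrium: 75 - 2Q = 34 + Q gives Q* = 13.6667, P* = 47.6667.
With the tax, buyers' net willingness to pay falls by 24.5: (75 - 24.5) - 2Q = 34 + Q, so Q_t = 5.5. Buyers pay P_b = 64; sellers receive P_s = P_b - 24.5 = 39.5.
CS = (1/2)(Q_t)(75 - P_b) = (1/2)(5.5)(11) = 30.25.

30.25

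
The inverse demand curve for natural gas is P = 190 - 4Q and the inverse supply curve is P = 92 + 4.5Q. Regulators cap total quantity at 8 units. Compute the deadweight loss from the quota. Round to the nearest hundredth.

52.94

Without the quota, 190 - 4Q = 92 + 4.5Q gives Q* = 11.5294.
At Q = 8 the demand price is 190 - 4(8) = 158 and the supply price is 92 + 4.5(8) = 128.
Deadweight loss is the triangle between the curves from 8 to 11.5294: (1/2)(158 - 128)(11.5294 - 8) = 52.9412.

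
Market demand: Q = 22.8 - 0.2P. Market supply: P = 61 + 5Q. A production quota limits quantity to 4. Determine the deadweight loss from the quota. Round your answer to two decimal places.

Rewriting demand in inverse form: P = 114 - 5Q.
Unrestricted equilibrium: Q* = (114 - 61)/(5 + 5) = 5.3.
At Q = 4 the demand price is 114 - 5(4) = 94 and the supply price is 61 + 5(4) = 81.
Deadweight loss is the triangle between the curves from 4 to 5.3: (1/2)(94 - 81)(5.3 - 4) = 8.45.

8.45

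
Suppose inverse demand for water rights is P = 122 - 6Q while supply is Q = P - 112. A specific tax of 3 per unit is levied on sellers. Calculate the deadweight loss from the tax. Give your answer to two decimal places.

Rewriting supply in inverse form: P = 112 + Q.
Pre-tax equilibrium: 122 - 6Q = 112 + Q gives Q* = 1.4286, P* = 113.4286.
With the tax, sellers need 3 more per unit: 122 - 6Q = 112 + Q + 3, so Q_t = 1. Buyers pay P_b = 116; sellers receive P_s = P_b - 3 = 113.
Deadweight loss is the triangle between the curves from Q_t to Q*: (1/2)(1.4286 - 1)(3) = 0.6429.

0.64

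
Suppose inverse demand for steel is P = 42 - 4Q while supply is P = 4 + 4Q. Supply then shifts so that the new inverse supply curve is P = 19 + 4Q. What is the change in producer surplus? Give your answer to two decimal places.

-28.59

Initial equilibrium: Q_0 = 4.75, P_0 = 23; CS_0 = (1/2)(4.75)(19) = 45.125, PS_0 = (1/2)(4.75)(19) = 45.125.
New equilibrium: 42 - 4Q = 19 + 4Q gives Q_1 = 2.875, P_1 = 30.5; CS_1 = 16.5312, PS_1 = 16.5312.
Change in producer surplus = 16.5312 - 45.125 = -28.5938.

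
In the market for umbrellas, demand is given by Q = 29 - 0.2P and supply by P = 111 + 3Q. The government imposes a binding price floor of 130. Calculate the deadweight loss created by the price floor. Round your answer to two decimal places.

6.25

Rewriting demand in inverse form: P = 145 - 5Q.
Without the control, 145 - 5Q = 111 + 3Q so Q* = 4.25 and P* = 123.75.
At P = 130, buyers demand (145 - 130)/5 = 3 while sellers would supply more, so the quantity traded is 3 at price 130.
The lost-trades triangle has base Q* - 3 = 1.25 and height equal to the gap between the curves at Q = 3, which is 130 - 120 = 10. DWL = (1/2)(1.25)(10) = 6.25.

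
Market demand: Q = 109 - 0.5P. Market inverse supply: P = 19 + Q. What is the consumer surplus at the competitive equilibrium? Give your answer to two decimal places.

Rewriting demand in inverse form: P = 218 - 2Q.
Set 218 - 2Q = 19 + Q, which gives 199 = 3Q, so Q* = 66.3333 and P* = 218 - 2(66.3333) = 85.3333.
Consumer surplus is the triangle under demand above P*: (1/2)(66.3333)(218 - 85.3333) = (1/2)(66.3333)(132.6667) = 4400.1111.

4400.11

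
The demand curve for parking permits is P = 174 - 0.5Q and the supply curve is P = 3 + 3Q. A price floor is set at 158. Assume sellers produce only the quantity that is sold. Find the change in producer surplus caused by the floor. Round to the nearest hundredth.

Without the control, 174 - 0.5Q = 3 + 3Q so Q* = 48.8571 and P* = 149.5714.
At P = 158, buyers demand (174 - 158)/0.5 = 32 while sellers would supply more, so the quantity traded is 32 at price 158.
PS goes from (1/2)(48.8571)(146.5714) = 3580.5306 to 3424 (computed as (158 - 3)(32) - (1/2)(3)(32)^2), a change of -156.5306.

-156.53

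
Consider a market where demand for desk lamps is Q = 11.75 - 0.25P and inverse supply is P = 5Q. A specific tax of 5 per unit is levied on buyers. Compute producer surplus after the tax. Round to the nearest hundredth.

Rewriting demand in inverse form: P = 47 - 4Q.
Pre-tax equilibrium: 47 - 4Q = 5Q gives Q* = 5.2222, P* = 26.1111.
With the tax, buyers' net willingness to pay falls by 5: (47 - 5) - 4Q = 5Q, so Q_t = 4.6667. Buyers pay P_b = 28.3333; sellers receive P_s = P_b - 5 = 23.3333.
PS = (1/2)(Q_t)(P_s - 0) = (1/2)(4.6667)(23.3333) = 54.4444.

54.44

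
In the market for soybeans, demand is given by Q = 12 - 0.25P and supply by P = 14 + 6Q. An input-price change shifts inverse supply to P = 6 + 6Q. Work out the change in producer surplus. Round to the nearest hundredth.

Rewriting demand in inverse form: P = 48 - 4Q.
Initial equilibrium: Q_0 = 3.4, P_0 = 34.4; CS_0 = (1/2)(3.4)(13.6) = 23.12, PS_0 = (1/2)(3.4)(20.4) = 34.68.
New equilibrium: 48 - 4Q = 6 + 6Q gives Q_1 = 4.2, P_1 = 31.2; CS_1 = 35.28, PS_1 = 52.92.
Change in producer surplus = 52.92 - 34.68 = 18.24.

18.24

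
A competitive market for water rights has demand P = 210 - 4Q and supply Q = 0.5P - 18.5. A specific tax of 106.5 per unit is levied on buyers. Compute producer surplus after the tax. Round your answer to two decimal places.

122.84

Rewriting supply in inverse form: P = 37 + 2Q.
Without the tax, 210 - 4Q = 37 + 2Q so Q* = 28.8333 and P* = 94.6667.
With the tax, buyers' net willingness to pay falls by 106.5: (210 - 106.5) - 4Q = 37 + 2Q, so Q_t = 11.0833. Buyers pay P_b = 165.6667; sellers receive P_s = P_b - 106.5 = 59.1667.
PS = (1/2)(Q_t)(P_s - 37) = (1/2)(11.0833)(22.1667) = 122.8403.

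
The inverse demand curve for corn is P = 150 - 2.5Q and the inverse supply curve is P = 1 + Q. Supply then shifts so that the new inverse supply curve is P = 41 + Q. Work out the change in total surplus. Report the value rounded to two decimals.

-1474.29

Initial equilibrium: Q_0 = 42.5714, P_0 = 43.5714; CS_0 = (1/2)(42.5714)(106.4286) = 2265.4082, PS_0 = (1/2)(42.5714)(42.5714) = 906.1633.
New equilibrium: 150 - 2.5Q = 41 + Q gives Q_1 = 31.1429, P_1 = 72.1429; CS_1 = 1212.3469, PS_1 = 484.9388.
Change in total surplus = (1212.3469 + 484.9388) - (2265.4082 + 906.1633) = -1474.2857.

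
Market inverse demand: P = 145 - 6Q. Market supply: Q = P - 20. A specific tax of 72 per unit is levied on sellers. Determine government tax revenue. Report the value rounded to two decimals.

Rewriting supply in inverse form: P = 20 + Q.
Without the tax, 145 - 6Q = 20 + Q so Q* = 17.8571 and P* = 37.8571.
With the tax, sellers need 72 more per unit: 145 - 6Q = 20 + Q + 72, so Q_t = 7.5714. Buyers pay P_b = 99.5714; sellers receive P_s = P_b - 72 = 27.5714.
Tax revenue = t x Q_t = 72 x 7.5714 = 545.1429.

545.14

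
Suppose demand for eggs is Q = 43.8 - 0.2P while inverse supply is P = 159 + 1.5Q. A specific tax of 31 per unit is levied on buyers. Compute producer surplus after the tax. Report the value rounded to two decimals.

14.93

Rewriting demand in inverse form: P = 219 - 5Q.
Without the tax, 219 - 5Q = 159 + 1.5Q so Q* = 9.2308 and P* = 172.8462.
A tax on buyers shifts demand down by 31: (219 - 31) - 5Q = 159 + 1.5Q, so Q_t = 4.4615. Buyers pay P_b = 196.6923; sellers receive P_s = P_b - 31 = 165.6923.
Producer surplus is the triangle above supply below P_s: (1/2)(4.4615)(165.6923 - 159) = 14.929.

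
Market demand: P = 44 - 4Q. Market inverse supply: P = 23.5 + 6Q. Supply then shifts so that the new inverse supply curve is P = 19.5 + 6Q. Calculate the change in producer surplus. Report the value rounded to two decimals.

Initial equilibrium: Q_0 = 2.05, P_0 = 35.8; CS_0 = (1/2)(2.05)(8.2) = 8.405, PS_0 = (1/2)(2.05)(12.3) = 12.6075.
New equilibrium: 44 - 4Q = 19.5 + 6Q gives Q_1 = 2.45, P_1 = 34.2; CS_1 = 12.005, PS_1 = 18.0075.
Change in producer surplus = 18.0075 - 12.6075 = 5.4.

5.40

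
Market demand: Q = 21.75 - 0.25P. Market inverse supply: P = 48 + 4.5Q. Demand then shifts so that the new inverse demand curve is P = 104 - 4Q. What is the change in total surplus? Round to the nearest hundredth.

Rewriting demand in inverse form: P = 87 - 4Q.
Initial equilibrium: Q_0 = 4.5882, P_0 = 68.6471; CS_0 = (1/2)(4.5882)(18.3529) = 42.1038, PS_0 = (1/2)(4.5882)(20.6471) = 47.3668.
New equilibrium: 104 - 4Q = 48 + 4.5Q gives Q_1 = 6.5882, P_1 = 77.6471; CS_1 = 86.8097, PS_1 = 97.6609.
Change in total surplus = (86.8097 + 97.6609) - (42.1038 + 47.3668) = 95.

95.00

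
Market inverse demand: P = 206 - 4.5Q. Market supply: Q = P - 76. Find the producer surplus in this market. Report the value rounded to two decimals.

279.34

Rewriting supply in inverse form: P = 76 + Q.
Set 206 - 4.5Q = 76 + Q, which gives 130 = 5.5Q, so Q* = 23.6364 and P* = 206 - 4.5(23.6364) = 99.6364.
Producer surplus is the triangle above supply below P*: (1/2)(23.6364)(99.6364 - 76) = (1/2)(23.6364)(23.6364) = 279.3388.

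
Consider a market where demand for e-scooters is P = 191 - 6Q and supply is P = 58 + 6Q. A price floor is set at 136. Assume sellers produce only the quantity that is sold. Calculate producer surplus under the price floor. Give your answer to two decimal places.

Free-market equilibrium: 191 - 6Q = 58 + 6Q gives Q* = 11.0833, P* = 124.5.
At P = 136, buyers demand (191 - 136)/6 = 9.1667 while sellers would supply more, so the quantity traded is 9.1667 at price 136.
The supply price at Q = 9.1667 is 113. PS is the trapezoid between 136 and supply over [0, 9.1667]: (1/2)[(136 - 58) + (136 - 113)](9.1667) = 462.9167.

462.92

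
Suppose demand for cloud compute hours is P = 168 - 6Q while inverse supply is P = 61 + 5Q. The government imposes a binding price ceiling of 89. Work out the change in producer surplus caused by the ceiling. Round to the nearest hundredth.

Free-market equilibrium: 168 - 6Q = 61 + 5Q gives Q* = 9.7273, P* = 109.6364.
At P = 89, sellers supply (89 - 61)/5 = 5.6 while buyers want more, so the quantity traded is 5.6 at price 89.
PS goes from (1/2)(9.7273)(48.6364) = 236.5496 to 78.4 (computed as (89 - 61)(5.6) - (1/2)(5)(5.6)^2), a change of -158.1496.

-158.15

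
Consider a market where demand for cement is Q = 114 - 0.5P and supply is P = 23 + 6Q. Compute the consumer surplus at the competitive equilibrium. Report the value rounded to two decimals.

Rewriting demand in inverse form: P = 228 - 2Q.
Equilibrium: 228 - 2Q = 23 + 6Q, so Q* = 25.625 and P* = 176.75.
CS is the area between the demand curve and P* from 0 to Q*: (1/2)(25.625)(51.25) = 656.6406.

656.64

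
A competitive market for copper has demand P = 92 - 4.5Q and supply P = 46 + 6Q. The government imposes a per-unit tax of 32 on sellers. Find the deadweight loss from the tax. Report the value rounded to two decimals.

48.76

Pre-tax equilibrium: 92 - 4.5Q = 46 + 6Q gives Q* = 4.381, P* = 72.2857.
With the tax, sellers need 32 more per unit: 92 - 4.5Q = 46 + 6Q + 32, so Q_t = 1.3333. Buyers pay P_b = 86; sellers receive P_s = P_b - 32 = 54.
The welfare triangle lost has base Q* - Q_t = 3.0476 and height t = 32, so DWL = (1/2)(3.0476)(32) = 48.7619.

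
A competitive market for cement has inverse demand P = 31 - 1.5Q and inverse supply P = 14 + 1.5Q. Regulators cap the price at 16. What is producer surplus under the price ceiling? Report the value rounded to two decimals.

Free-market equilibrium: 31 - 1.5Q = 14 + 1.5Q gives Q* = 5.6667, P* = 22.5.
At P = 16, sellers supply (16 - 14)/1.5 = 1.3333 while buyers want more, so the quantity traded is 1.3333 at price 16.
PS is the triangle above supply below 16: (1/2)(1.3333)(16 - 14) = 1.3333.

1.33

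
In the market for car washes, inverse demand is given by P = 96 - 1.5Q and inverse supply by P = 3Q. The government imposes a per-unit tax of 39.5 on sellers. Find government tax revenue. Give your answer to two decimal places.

495.94

Pre-tax equilibrium: 96 - 1.5Q = 3Q gives Q* = 21.3333, P* = 64.
A tax on sellers shifts supply up by 39.5: 96 - 1.5Q = 3Q + 39.5, so Q_t = 12.5556. Buyers pay P_b = 77.1667; sellers receive P_s = P_b - 39.5 = 37.6667.
Tax revenue = t x Q_t = 39.5 x 12.5556 = 495.9444.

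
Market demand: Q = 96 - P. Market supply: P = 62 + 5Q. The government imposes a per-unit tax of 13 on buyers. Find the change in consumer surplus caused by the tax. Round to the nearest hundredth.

Rewriting demand in inverse form: P = 96 - Q.
Pre-tax equilibrium: 96 - Q = 62 + 5Q gives Q* = 5.6667, P* = 90.3333.
A tax on buyers shifts demand down by 13: (96 - 13) - Q = 62 + 5Q, so Q_t = 3.5. Buyers pay P_b = 92.5; sellers receive P_s = P_b - 13 = 79.5.
CS falls from (1/2)(5.6667)(5.6667) = 16.0556 to (1/2)(3.5)(3.5) = 6.125, a change of -9.9306.

-9.93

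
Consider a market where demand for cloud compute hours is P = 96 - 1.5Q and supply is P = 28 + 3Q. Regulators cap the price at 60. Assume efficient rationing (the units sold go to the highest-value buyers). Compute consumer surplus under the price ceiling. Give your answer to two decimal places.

298.67

Without the control, 96 - 1.5Q = 28 + 3Q so Q* = 15.1111 and P* = 73.3333.
At the ceiling price 60, quantity supplied is (60 - 28)/3 = 10.6667; supply is the short side, so Q = 10.6667 trades at P = 60.
The demand price at Q = 10.6667 is 80. CS is the trapezoid between demand and 60 over [0, 10.6667]: (1/2)[(96 - 60) + (80 - 60)](10.6667) = 298.6667.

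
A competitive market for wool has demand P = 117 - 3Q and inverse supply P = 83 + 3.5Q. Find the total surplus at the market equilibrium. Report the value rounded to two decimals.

Equilibrium: 117 - 3Q = 83 + 3.5Q, so Q* = 5.2308 and P* = 101.3077.
Total surplus is the full triangle between the curves from 0 to Q*: (1/2)(5.2308)(117 - 83) = 88.9231.

88.92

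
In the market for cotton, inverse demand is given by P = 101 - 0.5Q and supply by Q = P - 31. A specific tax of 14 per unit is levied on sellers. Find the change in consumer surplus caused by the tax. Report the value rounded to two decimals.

-196.00

Rewriting supply in inverse form: P = 31 + Q.
Without the tax, 101 - 0.5Q = 31 + Q so Q* = 46.6667 and P* = 77.6667.
With the tax, sellers need 14 more per unit: 101 - 0.5Q = 31 + Q + 14, so Q_t = 37.3333. Buyers pay P_b = 82.3333; sellers receive P_s = P_b - 14 = 68.3333.
Consumers lose the trapezoid between P* and P_b out to Q_t plus the triangle from Q_t to Q*: change in CS = 348.4444 - 544.4444 = -196.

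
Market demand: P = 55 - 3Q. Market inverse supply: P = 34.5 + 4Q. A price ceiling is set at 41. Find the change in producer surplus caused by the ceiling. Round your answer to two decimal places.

-11.87

Without the control, 55 - 3Q = 34.5 + 4Q so Q* = 2.9286 and P* = 46.2143.
At P = 41, sellers supply (41 - 34.5)/4 = 1.625 while buyers want more, so the quantity traded is 1.625 at price 41.
PS goes from (1/2)(2.9286)(11.7143) = 17.1531 to 5.2812 (computed as (41 - 34.5)(1.625) - (1/2)(4)(1.625)^2), a change of -11.8718.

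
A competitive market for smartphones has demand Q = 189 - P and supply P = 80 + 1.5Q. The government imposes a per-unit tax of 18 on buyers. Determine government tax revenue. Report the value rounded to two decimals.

Rewriting demand in inverse form: P = 189 - Q.
Without the tax, 189 - Q = 80 + 1.5Q so Q* = 43.6 and P* = 145.4.
A tax on buyers shifts demand down by 18: (189 - 18) - Q = 80 + 1.5Q, so Q_t = 36.4. Buyers pay P_b = 152.6; sellers receive P_s = P_b - 18 = 134.6.
Tax revenue = t x Q_t = 18 x 36.4 = 655.2.

655.20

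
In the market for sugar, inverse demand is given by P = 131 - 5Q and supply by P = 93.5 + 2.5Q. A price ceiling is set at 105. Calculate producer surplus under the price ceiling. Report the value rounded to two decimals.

Free-market equilibrium: 131 - 5Q = 93.5 + 2.5Q gives Q* = 5, P* = 106.
At the ceiling price 105, quantity supplied is (105 - 93.5)/2.5 = 4.6; supply is the short side, so Q = 4.6 trades at P = 105.
PS is the triangle above supply below 105: (1/2)(4.6)(105 - 93.5) = 26.45.

26.45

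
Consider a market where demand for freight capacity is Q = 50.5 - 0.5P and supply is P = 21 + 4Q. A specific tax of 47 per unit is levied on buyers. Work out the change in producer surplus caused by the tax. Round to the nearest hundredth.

-295.06

Rewriting demand in inverse form: P = 101 - 2Q.
Without the tax, 101 - 2Q = 21 + 4Q so Q* = 13.3333 and P* = 74.3333.
With the tax, buyers' net willingness to pay falls by 47: (101 - 47) - 2Q = 21 + 4Q, so Q_t = 5.5. Buyers pay P_b = 90; sellers receive P_s = P_b - 47 = 43.
PS falls from (1/2)(13.3333)(53.3333) = 355.5556 to (1/2)(5.5)(22) = 60.5, a change of -295.0556.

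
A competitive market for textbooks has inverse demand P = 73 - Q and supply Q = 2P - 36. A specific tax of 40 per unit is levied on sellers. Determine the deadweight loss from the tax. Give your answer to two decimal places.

533.33

Rewriting supply in inverse form: P = 18 + 0.5Q.
Without the tax, 73 - Q = 18 + 0.5Q so Q* = 36.6667 and P* = 36.3333.
With the tax, sellers need 40 more per unit: 73 - Q = 18 + 0.5Q + 40, so Q_t = 10. Buyers pay P_b = 63; sellers receive P_s = P_b - 40 = 23.
The welfare triangle lost has base Q* - Q_t = 26.6667 and height t = 40, so DWL = (1/2)(26.6667)(40) = 533.3333.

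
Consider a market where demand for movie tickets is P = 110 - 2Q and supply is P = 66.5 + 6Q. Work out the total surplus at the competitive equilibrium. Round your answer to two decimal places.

118.27

Equilibrium: 110 - 2Q = 66.5 + 6Q, so Q* = 5.4375 and P* = 99.125.
CS = (1/2)(5.4375)(10.875) = 29.5664 and PS = (1/2)(5.4375)(32.625) = 88.6992, so total surplus = 118.2656.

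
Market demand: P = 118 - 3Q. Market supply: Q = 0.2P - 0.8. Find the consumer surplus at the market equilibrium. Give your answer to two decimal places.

304.59

Rewriting supply in inverse form: P = 4 + 5Q.
Setting demand equal to supply, 114 = 8Q, so Q* = 14.25 and P* = 75.25.
The demand choke price is 118, so CS = (1/2)(Q*)(118 - P*) = (1/2)(14.25)(42.75) = 304.5938.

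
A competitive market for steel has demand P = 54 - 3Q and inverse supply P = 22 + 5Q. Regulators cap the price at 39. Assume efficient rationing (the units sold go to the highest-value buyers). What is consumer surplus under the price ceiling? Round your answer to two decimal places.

33.66

Free-market equilibrium: 54 - 3Q = 22 + 5Q gives Q* = 4, P* = 42.
At the ceiling price 39, quantity supplied is (39 - 22)/5 = 3.4; supply is the short side, so Q = 3.4 trades at P = 39.
The demand price at Q = 3.4 is 43.8. CS is the trapezoid between demand and 39 over [0, 3.4]: (1/2)[(54 - 39) + (43.8 - 39)](3.4) = 33.66.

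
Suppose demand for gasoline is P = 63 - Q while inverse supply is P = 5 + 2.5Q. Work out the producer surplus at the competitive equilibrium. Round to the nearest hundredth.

343.27

Equilibrium: 63 - Q = 5 + 2.5Q, so Q* = 16.5714 and P* = 46.4286.
PS is the area between P* and the supply curve from 0 to Q*: (1/2)(16.5714)(41.4286) = 343.2653.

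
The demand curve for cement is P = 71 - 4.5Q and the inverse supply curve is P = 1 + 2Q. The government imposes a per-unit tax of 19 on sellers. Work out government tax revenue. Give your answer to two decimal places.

149.08

Pre-tax equilibrium: 71 - 4.5Q = 1 + 2Q gives Q* = 10.7692, P* = 22.5385.
A tax on sellers shifts supply up by 19: 71 - 4.5Q = 1 + 2Q + 19, so Q_t = 7.8462. Buyers pay P_b = 35.6923; sellers receive P_s = P_b - 19 = 16.6923.
Tax revenue = t x Q_t = 19 x 7.8462 = 149.0769.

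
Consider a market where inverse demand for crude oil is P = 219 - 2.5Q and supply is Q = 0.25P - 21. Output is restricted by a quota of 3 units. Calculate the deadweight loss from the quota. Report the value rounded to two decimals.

1026.17

Rewriting supply in inverse form: P = 84 + 4Q.
Without the quota, 219 - 2.5Q = 84 + 4Q gives Q* = 20.7692.
At Q = 3 the demand price is 219 - 2.5(3) = 211.5 and the supply price is 84 + 4(3) = 96.
Deadweight loss is the triangle between the curves from 3 to 20.7692: (1/2)(211.5 - 96)(20.7692 - 3) = 1026.1731.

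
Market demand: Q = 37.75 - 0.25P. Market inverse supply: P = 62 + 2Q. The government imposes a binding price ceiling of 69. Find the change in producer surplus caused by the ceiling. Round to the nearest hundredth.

Rewriting demand in inverse form: P = 151 - 4Q.
Free-market equilibrium: 151 - 4Q = 62 + 2Q gives Q* = 14.8333, P* = 91.6667.
At P = 69, sellers supply (69 - 62)/2 = 3.5 while buyers want more, so the quantity traded is 3.5 at price 69.
PS goes from (1/2)(14.8333)(29.6667) = 220.0278 to 12.25 (computed as (69 - 62)(3.5) - (1/2)(2)(3.5)^2), a change of -207.7778.

-207.78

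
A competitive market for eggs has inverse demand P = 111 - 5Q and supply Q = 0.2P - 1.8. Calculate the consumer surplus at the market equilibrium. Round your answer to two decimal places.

Rewriting supply in inverse form: P = 9 + 5Q.
Equilibrium: 111 - 5Q = 9 + 5Q, so Q* = 10.2 and P* = 60.
Consumer surplus is the triangle under demand above P*: (1/2)(10.2)(111 - 60) = (1/2)(10.2)(51) = 260.1.

260.10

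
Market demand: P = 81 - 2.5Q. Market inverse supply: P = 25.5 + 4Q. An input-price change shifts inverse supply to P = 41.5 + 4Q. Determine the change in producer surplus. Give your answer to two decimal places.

-71.95

Initial equilibrium: Q_0 = 8.5385, P_0 = 59.6538; CS_0 = (1/2)(8.5385)(21.3462) = 91.1317, PS_0 = (1/2)(8.5385)(34.1538) = 145.8107.
New equilibrium: 81 - 2.5Q = 41.5 + 4Q gives Q_1 = 6.0769, P_1 = 65.8077; CS_1 = 46.1612, PS_1 = 73.858.
Change in producer surplus = 73.858 - 145.8107 = -71.9527.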